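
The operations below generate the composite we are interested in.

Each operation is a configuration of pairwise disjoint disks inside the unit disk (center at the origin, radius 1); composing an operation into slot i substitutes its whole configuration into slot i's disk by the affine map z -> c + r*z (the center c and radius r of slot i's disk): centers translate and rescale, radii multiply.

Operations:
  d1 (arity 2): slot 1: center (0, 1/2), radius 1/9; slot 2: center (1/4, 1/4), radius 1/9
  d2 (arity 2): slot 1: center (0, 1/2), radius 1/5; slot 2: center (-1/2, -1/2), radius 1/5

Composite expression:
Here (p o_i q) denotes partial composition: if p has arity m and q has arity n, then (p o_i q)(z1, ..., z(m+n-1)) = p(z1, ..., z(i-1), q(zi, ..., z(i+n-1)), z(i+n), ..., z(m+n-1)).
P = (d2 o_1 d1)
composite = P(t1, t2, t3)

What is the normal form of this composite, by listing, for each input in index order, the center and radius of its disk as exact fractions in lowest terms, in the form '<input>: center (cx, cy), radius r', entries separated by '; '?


Below d2, radii multiply path by path; the t-disk centers shift.
t1: after 2 affine steps, its disk has center (0, 3/5), radius 1/45
t2: after 2 affine steps, its disk has center (1/20, 11/20), radius 1/45
t3: after 1 affine step, its disk has center (-1/2, -1/2), radius 1/5

t1: center (0, 3/5), radius 1/45; t2: center (1/20, 11/20), radius 1/45; t3: center (-1/2, -1/2), radius 1/5


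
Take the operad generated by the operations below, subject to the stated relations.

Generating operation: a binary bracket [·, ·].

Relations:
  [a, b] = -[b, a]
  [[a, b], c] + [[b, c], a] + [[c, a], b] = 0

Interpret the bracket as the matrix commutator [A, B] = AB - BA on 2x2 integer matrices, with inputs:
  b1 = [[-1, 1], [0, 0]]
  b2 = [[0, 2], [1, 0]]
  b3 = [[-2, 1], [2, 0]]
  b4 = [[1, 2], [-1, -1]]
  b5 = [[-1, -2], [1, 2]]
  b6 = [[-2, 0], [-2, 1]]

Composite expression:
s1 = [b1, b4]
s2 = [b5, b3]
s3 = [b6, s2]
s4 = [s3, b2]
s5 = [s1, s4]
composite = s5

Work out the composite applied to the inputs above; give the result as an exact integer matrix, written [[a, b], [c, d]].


[[-168, -232], [142, 168]]

[b1, b4] = [[-1, -4], [-1, 1]]
[b5, b3] = [[-5, -7], [4, 5]]
[b6, [b5, b3]] = [[-14, 21], [32, 14]]
[[b6, [b5, b3]], b2] = [[-43, -56], [28, 43]]
[[b1, b4], [[b6, [b5, b3]], b2]] = [[-168, -232], [142, 168]]


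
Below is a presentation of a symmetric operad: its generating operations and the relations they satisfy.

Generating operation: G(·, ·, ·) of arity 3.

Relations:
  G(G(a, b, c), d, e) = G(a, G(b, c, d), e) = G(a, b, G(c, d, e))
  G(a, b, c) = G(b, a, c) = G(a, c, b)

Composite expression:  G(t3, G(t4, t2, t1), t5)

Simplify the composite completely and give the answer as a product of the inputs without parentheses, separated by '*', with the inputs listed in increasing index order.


t1 * t2 * t3 * t4 * t5

With G associative and commutative, the t-input set is all that matters.
G(t4, t2, t1) linearizes to t4 * t2 * t1
G(t3, G(t4, t2, t1), t5) linearizes to t3 * t4 * t2 * t1 * t5
sorting the factors by input index: t1 * t2 * t3 * t4 * t5


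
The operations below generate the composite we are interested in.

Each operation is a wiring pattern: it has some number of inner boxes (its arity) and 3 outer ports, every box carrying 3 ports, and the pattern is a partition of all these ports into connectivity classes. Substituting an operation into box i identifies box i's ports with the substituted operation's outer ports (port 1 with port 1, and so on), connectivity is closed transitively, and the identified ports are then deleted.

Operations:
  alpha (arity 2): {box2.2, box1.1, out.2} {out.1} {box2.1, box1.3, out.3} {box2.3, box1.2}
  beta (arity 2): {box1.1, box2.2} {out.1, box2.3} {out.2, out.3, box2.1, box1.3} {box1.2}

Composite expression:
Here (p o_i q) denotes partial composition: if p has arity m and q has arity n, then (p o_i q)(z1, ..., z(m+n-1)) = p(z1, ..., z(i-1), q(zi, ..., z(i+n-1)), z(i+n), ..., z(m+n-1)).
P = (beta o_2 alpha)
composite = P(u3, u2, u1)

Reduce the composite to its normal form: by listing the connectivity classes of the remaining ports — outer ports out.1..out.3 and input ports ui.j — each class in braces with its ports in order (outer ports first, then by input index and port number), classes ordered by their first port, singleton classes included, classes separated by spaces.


{out.1, u1.1, u2.3} {out.2, out.3, u3.3} {u1.2, u2.1, u3.1} {u1.3, u2.2} {u3.2}

Substituting into beta glues patterns; closure does the rest.
after alpha, the pattern on (u2, u1) reads {out.1} {out.2, u1.2, u2.1} {out.3, u1.1, u2.3} {u1.3, u2.2} (out.j = its outer ports)
after beta, the pattern on (u3, u2, u1) reads {out.1, u1.1, u2.3} {out.2, out.3, u3.3} {u1.2, u2.1, u3.1} {u1.3, u2.2} {u3.2} (out.j = its outer ports)


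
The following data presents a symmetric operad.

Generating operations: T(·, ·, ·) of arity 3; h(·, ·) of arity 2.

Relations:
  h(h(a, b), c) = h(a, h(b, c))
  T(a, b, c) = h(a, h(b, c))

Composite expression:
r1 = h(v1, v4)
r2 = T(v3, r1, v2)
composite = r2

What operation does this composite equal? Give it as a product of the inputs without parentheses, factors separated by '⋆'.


Under associativity of T, the answer is the v's in reading order.
h(v1, v4) flattens to v1 ⋆ v4
T(v3, h(v1, v4), v2) flattens to v3 ⋆ v1 ⋆ v4 ⋆ v2

v3 ⋆ v1 ⋆ v4 ⋆ v2


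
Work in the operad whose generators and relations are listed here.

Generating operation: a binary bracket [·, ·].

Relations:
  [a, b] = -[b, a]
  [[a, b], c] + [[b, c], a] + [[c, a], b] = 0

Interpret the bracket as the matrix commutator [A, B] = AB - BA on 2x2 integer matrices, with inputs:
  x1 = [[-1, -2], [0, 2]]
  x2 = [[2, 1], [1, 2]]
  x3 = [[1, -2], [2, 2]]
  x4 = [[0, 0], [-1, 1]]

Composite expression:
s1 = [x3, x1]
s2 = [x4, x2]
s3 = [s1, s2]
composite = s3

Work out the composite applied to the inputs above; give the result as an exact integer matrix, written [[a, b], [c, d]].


[[-10, 0], [-20, 10]]

[x3, x1] = [[4, -4], [-6, -4]]
[x4, x2] = [[1, -1], [1, -1]]
[[x3, x1], [x4, x2]] = [[-10, 0], [-20, 10]]


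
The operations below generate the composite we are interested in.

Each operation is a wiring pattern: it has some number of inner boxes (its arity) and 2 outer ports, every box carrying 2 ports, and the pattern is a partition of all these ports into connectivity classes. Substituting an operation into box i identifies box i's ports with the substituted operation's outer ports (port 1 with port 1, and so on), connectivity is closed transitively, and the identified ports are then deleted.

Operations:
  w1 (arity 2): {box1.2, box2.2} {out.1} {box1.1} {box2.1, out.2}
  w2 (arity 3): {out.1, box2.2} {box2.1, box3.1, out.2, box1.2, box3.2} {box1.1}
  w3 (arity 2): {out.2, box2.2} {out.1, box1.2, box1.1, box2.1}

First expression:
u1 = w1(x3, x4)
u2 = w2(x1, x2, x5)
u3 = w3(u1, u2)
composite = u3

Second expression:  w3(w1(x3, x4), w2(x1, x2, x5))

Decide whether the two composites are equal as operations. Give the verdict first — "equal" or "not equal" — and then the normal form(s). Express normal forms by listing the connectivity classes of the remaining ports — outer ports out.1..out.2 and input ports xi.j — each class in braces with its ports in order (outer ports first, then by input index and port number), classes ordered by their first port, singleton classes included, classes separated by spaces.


In normal form, the first expression is {out.1, x2.2, x4.1} {out.2, x1.2, x2.1, x5.1, x5.2} {x1.1} {x3.1} {x3.2, x4.2}
In normal form, the second expression is {out.1, x2.2, x4.1} {out.2, x1.2, x2.1, x5.1, x5.2} {x1.1} {x3.1} {x3.2, x4.2}
Both agree, so they are equal.

equal; both compose to {out.1, x2.2, x4.1} {out.2, x1.2, x2.1, x5.1, x5.2} {x1.1} {x3.1} {x3.2, x4.2}


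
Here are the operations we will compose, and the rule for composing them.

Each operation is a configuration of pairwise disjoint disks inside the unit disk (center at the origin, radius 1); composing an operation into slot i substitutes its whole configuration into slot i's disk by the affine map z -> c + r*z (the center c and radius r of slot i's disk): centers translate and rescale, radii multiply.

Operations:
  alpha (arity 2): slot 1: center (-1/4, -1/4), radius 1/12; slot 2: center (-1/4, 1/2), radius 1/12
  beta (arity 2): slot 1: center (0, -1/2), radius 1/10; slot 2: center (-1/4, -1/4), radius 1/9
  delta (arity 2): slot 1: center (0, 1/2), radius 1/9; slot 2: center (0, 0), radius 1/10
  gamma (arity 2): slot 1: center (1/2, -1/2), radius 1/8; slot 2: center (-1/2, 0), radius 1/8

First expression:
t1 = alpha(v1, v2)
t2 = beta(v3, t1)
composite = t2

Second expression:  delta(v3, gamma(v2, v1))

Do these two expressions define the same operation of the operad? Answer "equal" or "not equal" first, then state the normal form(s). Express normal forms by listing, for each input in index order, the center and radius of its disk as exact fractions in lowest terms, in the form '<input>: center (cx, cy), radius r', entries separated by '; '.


The first composite normalizes to v1: center (-5/18, -5/18), radius 1/108; v2: center (-5/18, -7/36), radius 1/108; v3: center (0, -1/2), radius 1/10
The second composite normalizes to v1: center (-1/20, 0), radius 1/80; v2: center (1/20, -1/20), radius 1/80; v3: center (0, 1/2), radius 1/9
No match — not equal.

not equal; first: v1: center (-5/18, -5/18), radius 1/108; v2: center (-5/18, -7/36), radius 1/108; v3: center (0, -1/2), radius 1/10; second: v1: center (-1/20, 0), radius 1/80; v2: center (1/20, -1/20), radius 1/80; v3: center (0, 1/2), radius 1/9


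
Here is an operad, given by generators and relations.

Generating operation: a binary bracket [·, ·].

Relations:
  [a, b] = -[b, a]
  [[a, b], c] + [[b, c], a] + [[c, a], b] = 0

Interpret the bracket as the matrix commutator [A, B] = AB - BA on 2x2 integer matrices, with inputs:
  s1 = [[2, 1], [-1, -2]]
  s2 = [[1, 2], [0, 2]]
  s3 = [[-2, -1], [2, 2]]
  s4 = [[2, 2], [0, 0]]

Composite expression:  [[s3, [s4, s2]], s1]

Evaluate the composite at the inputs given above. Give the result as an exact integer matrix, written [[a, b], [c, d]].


[[24, 72], [-24, -24]]


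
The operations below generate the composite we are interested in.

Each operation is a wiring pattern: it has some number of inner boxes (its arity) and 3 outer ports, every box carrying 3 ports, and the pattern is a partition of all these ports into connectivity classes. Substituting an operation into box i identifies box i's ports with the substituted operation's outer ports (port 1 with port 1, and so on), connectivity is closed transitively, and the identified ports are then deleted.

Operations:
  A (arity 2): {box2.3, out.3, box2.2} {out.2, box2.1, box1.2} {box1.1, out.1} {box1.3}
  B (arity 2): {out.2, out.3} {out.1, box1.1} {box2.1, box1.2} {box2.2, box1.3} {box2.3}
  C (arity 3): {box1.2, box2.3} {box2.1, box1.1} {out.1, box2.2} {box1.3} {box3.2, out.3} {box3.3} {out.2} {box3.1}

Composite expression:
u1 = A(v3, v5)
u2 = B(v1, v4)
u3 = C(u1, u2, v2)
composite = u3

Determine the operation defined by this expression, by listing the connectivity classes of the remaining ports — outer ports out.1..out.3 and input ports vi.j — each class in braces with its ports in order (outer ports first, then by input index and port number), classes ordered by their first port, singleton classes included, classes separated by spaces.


{out.1, v3.2, v5.1} {out.2} {out.3, v2.2} {v1.1, v3.1} {v1.2, v4.1} {v1.3, v4.2} {v2.1} {v2.3} {v3.3} {v4.3} {v5.2, v5.3}

Connectivity passes through glued C-boundaries; trace each wire chain.
the subtree at A composes to {out.1, v3.1} {out.2, v3.2, v5.1} {out.3, v5.2, v5.3} {v3.3} on (v3, v5); out.j = own outer ports
the subtree at B composes to {out.1, v1.1} {out.2, out.3} {v1.2, v4.1} {v1.3, v4.2} {v4.3} on (v1, v4); out.j = own outer ports
the subtree at C composes to {out.1, v3.2, v5.1} {out.2} {out.3, v2.2} {v1.1, v3.1} {v1.2, v4.1} {v1.3, v4.2} {v2.1} {v2.3} {v3.3} {v4.3} {v5.2, v5.3} on (v3, v5, v1, v4, v2); out.j = own outer ports


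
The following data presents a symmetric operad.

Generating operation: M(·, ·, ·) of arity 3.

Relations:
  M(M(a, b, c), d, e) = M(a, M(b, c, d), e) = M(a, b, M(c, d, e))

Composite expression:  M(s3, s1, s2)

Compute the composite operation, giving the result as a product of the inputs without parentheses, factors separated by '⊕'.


s3 ⊕ s1 ⊕ s2


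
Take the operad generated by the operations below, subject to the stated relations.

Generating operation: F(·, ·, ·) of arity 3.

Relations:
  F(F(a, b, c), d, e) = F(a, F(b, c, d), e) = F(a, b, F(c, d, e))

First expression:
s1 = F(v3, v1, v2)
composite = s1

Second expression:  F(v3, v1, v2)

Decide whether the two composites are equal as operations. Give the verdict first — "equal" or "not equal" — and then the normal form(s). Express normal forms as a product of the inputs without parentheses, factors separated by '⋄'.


equal — both sides give v3 ⋄ v1 ⋄ v2

Reducing the first expression gives v3 ⋄ v1 ⋄ v2
Reducing the second expression gives v3 ⋄ v1 ⋄ v2
Both agree, so they are equal.


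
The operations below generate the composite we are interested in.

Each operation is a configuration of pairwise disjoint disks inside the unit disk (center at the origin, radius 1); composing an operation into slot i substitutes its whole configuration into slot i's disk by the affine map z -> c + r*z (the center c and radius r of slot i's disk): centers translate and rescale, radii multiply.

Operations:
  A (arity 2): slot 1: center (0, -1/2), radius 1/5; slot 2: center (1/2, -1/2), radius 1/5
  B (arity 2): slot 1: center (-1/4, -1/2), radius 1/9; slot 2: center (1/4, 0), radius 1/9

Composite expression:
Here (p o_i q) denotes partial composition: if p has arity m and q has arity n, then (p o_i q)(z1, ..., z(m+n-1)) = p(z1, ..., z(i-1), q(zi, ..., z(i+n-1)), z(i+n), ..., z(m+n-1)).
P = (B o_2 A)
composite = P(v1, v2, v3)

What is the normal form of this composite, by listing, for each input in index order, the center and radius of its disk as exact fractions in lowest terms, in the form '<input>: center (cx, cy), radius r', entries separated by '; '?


v1: center (-1/4, -1/2), radius 1/9; v2: center (1/4, -1/18), radius 1/45; v3: center (11/36, -1/18), radius 1/45

Nesting under B composes maps z -> c + r*z down each v-path.
tracing v1 down its 1-map path: center (-1/4, -1/2), radius 1/9
tracing v2 down its 2-map path: center (1/4, -1/18), radius 1/45
tracing v3 down its 2-map path: center (11/36, -1/18), radius 1/45


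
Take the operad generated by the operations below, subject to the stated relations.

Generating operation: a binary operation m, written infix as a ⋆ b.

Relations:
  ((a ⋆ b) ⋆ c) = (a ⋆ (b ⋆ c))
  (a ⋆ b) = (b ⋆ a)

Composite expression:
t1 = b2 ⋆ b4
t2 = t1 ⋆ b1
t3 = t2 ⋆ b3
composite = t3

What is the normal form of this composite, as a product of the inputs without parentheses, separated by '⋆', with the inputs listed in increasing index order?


Any arrangement under m is one operation, so sort the b-inputs.
(b2 ⋆ b4) flattens to b2 ⋆ b4
((b2 ⋆ b4) ⋆ b1) flattens to b2 ⋆ b4 ⋆ b1
(((b2 ⋆ b4) ⋆ b1) ⋆ b3) flattens to b2 ⋆ b4 ⋆ b1 ⋆ b3
reordering the factors by index: b1 ⋆ b2 ⋆ b3 ⋆ b4

b1 ⋆ b2 ⋆ b3 ⋆ b4


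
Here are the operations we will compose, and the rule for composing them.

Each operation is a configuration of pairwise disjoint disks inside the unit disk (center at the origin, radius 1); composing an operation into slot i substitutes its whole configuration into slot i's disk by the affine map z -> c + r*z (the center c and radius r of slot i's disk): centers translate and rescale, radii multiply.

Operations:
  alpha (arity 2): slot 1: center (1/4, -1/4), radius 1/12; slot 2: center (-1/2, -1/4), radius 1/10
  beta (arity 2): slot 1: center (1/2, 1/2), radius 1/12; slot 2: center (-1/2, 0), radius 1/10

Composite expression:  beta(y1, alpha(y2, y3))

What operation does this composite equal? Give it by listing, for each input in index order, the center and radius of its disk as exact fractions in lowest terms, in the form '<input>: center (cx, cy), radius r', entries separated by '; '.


y1: center (1/2, 1/2), radius 1/12; y2: center (-19/40, -1/40), radius 1/120; y3: center (-11/20, -1/40), radius 1/100

Nesting under beta composes maps z -> c + r*z down each y-path.
tracing y1 down its 1-map path: center (1/2, 1/2), radius 1/12
tracing y2 down its 2-map path: center (-19/40, -1/40), radius 1/120
tracing y3 down its 2-map path: center (-11/20, -1/40), radius 1/100


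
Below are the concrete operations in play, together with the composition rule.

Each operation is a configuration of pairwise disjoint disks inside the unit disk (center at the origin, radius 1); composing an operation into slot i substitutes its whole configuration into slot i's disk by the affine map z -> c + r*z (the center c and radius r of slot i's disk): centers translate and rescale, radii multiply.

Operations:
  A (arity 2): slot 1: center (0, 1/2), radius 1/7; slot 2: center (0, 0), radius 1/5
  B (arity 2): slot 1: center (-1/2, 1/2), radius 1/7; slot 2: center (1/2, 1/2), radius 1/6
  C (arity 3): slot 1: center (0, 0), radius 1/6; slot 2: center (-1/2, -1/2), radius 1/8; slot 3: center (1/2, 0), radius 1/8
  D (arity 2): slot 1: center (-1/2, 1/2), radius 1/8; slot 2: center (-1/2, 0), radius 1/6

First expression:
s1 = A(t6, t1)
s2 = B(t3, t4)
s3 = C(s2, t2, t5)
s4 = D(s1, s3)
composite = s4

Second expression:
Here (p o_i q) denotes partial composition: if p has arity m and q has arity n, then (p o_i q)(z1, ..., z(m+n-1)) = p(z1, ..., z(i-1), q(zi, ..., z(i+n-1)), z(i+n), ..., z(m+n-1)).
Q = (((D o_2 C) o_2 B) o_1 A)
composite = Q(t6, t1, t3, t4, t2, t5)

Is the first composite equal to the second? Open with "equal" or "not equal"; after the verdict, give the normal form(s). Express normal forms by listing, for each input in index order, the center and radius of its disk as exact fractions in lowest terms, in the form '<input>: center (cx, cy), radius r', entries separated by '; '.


equal; the common form is t1: center (-1/2, 1/2), radius 1/40; t2: center (-7/12, -1/12), radius 1/48; t3: center (-37/72, 1/72), radius 1/252; t4: center (-35/72, 1/72), radius 1/216; t5: center (-5/12, 0), radius 1/48; t6: center (-1/2, 9/16), radius 1/56

The first expression, normalized: t1: center (-1/2, 1/2), radius 1/40; t2: center (-7/12, -1/12), radius 1/48; t3: center (-37/72, 1/72), radius 1/252; t4: center (-35/72, 1/72), radius 1/216; t5: center (-5/12, 0), radius 1/48; t6: center (-1/2, 9/16), radius 1/56
The second expression, normalized: t1: center (-1/2, 1/2), radius 1/40; t2: center (-7/12, -1/12), radius 1/48; t3: center (-37/72, 1/72), radius 1/252; t4: center (-35/72, 1/72), radius 1/216; t5: center (-5/12, 0), radius 1/48; t6: center (-1/2, 9/16), radius 1/56
One common form — equal.


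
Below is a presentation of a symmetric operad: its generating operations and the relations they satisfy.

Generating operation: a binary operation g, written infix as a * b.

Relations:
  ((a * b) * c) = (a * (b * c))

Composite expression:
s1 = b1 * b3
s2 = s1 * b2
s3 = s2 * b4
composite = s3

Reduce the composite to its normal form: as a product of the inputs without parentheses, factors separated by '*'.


b1 * b3 * b2 * b4

Key point: g is associative — brackets drop, the b-order remains.
(b1 * b3) unparenthesizes to b1 * b3
((b1 * b3) * b2) unparenthesizes to b1 * b3 * b2
(((b1 * b3) * b2) * b4) unparenthesizes to b1 * b3 * b2 * b4


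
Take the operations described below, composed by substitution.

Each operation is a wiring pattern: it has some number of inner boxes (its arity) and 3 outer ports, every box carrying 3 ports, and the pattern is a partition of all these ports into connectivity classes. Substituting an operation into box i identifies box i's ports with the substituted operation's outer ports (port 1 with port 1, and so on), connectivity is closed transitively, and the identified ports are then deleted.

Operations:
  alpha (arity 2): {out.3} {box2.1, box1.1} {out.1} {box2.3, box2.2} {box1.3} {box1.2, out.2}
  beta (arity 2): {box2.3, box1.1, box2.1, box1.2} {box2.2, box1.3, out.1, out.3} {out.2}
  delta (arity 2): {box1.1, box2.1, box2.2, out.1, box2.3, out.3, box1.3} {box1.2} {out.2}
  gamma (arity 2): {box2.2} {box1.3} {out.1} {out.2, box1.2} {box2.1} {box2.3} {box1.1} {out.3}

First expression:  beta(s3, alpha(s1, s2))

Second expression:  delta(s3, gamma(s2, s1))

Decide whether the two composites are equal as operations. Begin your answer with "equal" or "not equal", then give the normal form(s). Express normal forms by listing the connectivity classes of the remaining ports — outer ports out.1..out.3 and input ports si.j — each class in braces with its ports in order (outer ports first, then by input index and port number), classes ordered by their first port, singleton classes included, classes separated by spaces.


not equal; the first gives {out.1, out.3, s1.2, s3.3} {out.2} {s1.1, s2.1} {s1.3} {s2.2, s2.3} {s3.1, s3.2} and the second {out.1, out.3, s2.2, s3.1, s3.3} {out.2} {s1.1} {s1.2} {s1.3} {s2.1} {s2.3} {s3.2}

The first expression reduces to {out.1, out.3, s1.2, s3.3} {out.2} {s1.1, s2.1} {s1.3} {s2.2, s2.3} {s3.1, s3.2}
The second expression reduces to {out.1, out.3, s2.2, s3.1, s3.3} {out.2} {s1.1} {s1.2} {s1.3} {s2.1} {s2.3} {s3.2}
They disagree, so not equal.


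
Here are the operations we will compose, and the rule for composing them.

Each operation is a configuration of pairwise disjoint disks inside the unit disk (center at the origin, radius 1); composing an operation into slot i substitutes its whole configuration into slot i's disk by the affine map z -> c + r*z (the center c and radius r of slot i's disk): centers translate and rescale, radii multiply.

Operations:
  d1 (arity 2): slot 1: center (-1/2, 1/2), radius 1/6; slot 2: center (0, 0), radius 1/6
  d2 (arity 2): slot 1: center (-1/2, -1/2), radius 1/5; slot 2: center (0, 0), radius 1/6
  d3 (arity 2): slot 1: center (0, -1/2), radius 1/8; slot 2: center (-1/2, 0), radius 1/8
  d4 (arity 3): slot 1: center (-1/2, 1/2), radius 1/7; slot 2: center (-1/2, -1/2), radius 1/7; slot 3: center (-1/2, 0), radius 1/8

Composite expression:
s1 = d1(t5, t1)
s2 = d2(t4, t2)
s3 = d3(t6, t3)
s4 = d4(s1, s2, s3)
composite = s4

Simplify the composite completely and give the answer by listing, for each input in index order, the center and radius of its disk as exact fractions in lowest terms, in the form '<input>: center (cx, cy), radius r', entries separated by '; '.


Only the slot chain above each t matters under d4; compose those maps.
t5: after 2 affine steps, its disk has center (-4/7, 4/7), radius 1/42
t1: after 2 affine steps, its disk has center (-1/2, 1/2), radius 1/42
t4: after 2 affine steps, its disk has center (-4/7, -4/7), radius 1/35
t2: after 2 affine steps, its disk has center (-1/2, -1/2), radius 1/42
t6: after 2 affine steps, its disk has center (-1/2, -1/16), radius 1/64
t3: after 2 affine steps, its disk has center (-9/16, 0), radius 1/64

t1: center (-1/2, 1/2), radius 1/42; t2: center (-1/2, -1/2), radius 1/42; t3: center (-9/16, 0), radius 1/64; t4: center (-4/7, -4/7), radius 1/35; t5: center (-4/7, 4/7), radius 1/42; t6: center (-1/2, -1/16), radius 1/64


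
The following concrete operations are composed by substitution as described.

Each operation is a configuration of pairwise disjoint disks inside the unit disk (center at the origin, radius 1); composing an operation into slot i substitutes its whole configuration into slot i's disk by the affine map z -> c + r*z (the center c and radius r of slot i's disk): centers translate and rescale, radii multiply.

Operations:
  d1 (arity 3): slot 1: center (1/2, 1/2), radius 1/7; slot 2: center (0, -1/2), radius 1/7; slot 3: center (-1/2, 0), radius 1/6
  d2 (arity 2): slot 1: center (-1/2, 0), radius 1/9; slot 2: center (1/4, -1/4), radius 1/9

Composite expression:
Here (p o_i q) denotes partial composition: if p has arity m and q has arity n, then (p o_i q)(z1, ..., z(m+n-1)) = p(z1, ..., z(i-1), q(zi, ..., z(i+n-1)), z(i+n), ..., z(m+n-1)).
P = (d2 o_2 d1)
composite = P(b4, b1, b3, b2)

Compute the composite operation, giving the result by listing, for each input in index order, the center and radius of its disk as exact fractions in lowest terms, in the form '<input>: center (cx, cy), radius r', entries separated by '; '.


b1: center (11/36, -7/36), radius 1/63; b2: center (7/36, -1/4), radius 1/54; b3: center (1/4, -11/36), radius 1/63; b4: center (-1/2, 0), radius 1/9

Affine substitution under d2: radii multiply and b-centers shift.
b4: after 1 affine step, its disk has center (-1/2, 0), radius 1/9
b1: after 2 affine steps, its disk has center (11/36, -7/36), radius 1/63
b3: after 2 affine steps, its disk has center (1/4, -11/36), radius 1/63
b2: after 2 affine steps, its disk has center (7/36, -1/4), radius 1/54


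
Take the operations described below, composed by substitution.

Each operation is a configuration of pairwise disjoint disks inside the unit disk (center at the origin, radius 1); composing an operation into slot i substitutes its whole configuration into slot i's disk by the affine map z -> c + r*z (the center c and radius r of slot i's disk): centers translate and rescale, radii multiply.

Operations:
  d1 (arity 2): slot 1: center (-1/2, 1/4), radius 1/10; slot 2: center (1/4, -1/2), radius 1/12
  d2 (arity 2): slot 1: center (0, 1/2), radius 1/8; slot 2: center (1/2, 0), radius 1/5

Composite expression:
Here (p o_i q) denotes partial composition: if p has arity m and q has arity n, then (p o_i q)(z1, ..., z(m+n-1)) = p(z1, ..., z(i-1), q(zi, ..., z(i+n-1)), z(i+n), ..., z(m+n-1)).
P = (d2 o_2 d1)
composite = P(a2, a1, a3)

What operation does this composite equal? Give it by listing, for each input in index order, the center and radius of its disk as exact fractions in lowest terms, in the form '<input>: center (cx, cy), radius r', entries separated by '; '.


Each a-disk chains the slot maps above it in d2; radii multiply.
for a2, the 1-step affine chain lands on center (0, 1/2), radius 1/8
for a1, the 2-step affine chain lands on center (2/5, 1/20), radius 1/50
for a3, the 2-step affine chain lands on center (11/20, -1/10), radius 1/60

a1: center (2/5, 1/20), radius 1/50; a2: center (0, 1/2), radius 1/8; a3: center (11/20, -1/10), radius 1/60


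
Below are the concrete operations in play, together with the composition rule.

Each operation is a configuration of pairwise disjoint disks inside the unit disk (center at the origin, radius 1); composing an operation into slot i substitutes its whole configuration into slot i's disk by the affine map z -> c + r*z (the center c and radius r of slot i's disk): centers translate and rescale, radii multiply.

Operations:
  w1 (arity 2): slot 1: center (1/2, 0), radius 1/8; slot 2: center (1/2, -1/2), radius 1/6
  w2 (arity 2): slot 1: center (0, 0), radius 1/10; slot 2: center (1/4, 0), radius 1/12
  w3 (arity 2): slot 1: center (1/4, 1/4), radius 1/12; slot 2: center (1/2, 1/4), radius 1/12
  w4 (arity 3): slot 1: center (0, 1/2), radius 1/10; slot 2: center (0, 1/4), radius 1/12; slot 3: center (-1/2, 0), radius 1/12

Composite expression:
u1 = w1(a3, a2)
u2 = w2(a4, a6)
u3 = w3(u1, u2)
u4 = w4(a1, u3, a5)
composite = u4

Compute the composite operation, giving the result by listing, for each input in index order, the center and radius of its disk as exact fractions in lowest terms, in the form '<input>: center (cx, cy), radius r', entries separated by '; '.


Only the slot chain above each a matters under w4; compose those maps.
a1: after 1 affine step, its disk has center (0, 1/2), radius 1/10
a3: after 3 affine steps, its disk has center (7/288, 13/48), radius 1/1152
a2: after 3 affine steps, its disk has center (7/288, 77/288), radius 1/864
a4: after 3 affine steps, its disk has center (1/24, 13/48), radius 1/1440
a6: after 3 affine steps, its disk has center (25/576, 13/48), radius 1/1728
a5: after 1 affine step, its disk has center (-1/2, 0), radius 1/12

a1: center (0, 1/2), radius 1/10; a2: center (7/288, 77/288), radius 1/864; a3: center (7/288, 13/48), radius 1/1152; a4: center (1/24, 13/48), radius 1/1440; a5: center (-1/2, 0), radius 1/12; a6: center (25/576, 13/48), radius 1/1728


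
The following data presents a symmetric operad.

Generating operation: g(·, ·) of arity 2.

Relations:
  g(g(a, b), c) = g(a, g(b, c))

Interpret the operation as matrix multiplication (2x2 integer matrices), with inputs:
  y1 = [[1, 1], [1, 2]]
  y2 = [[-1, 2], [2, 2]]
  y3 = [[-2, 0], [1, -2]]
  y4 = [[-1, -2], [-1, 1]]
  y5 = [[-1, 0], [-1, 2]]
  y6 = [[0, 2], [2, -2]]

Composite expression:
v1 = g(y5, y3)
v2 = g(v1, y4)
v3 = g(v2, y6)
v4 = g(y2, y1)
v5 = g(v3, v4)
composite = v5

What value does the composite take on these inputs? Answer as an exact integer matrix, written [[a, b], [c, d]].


g(y5, y3) = [[2, 0], [4, -4]]
g(g(y5, y3), y4) = [[-2, -4], [0, -12]]
g(g(g(y5, y3), y4), y6) = [[-8, 4], [-24, 24]]
g(y2, y1) = [[1, 3], [4, 6]]
g(g(g(g(y5, y3), y4), y6), g(y2, y1)) = [[8, 0], [72, 72]]

[[8, 0], [72, 72]]


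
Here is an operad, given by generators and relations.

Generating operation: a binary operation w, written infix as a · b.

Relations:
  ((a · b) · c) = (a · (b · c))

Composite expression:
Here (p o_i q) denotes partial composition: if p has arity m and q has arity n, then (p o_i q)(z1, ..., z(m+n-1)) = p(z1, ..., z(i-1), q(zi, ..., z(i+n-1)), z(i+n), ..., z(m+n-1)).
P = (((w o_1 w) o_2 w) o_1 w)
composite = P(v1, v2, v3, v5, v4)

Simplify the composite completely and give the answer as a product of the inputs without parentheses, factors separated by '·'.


v1 · v2 · v3 · v5 · v4

The w-tree's shape is irrelevant; the v-reading-order decides.
(v1 · v2) flattens to v1 · v2
(v3 · v5) flattens to v3 · v5
((v1 · v2) · (v3 · v5)) flattens to v1 · v2 · v3 · v5
(((v1 · v2) · (v3 · v5)) · v4) flattens to v1 · v2 · v3 · v5 · v4


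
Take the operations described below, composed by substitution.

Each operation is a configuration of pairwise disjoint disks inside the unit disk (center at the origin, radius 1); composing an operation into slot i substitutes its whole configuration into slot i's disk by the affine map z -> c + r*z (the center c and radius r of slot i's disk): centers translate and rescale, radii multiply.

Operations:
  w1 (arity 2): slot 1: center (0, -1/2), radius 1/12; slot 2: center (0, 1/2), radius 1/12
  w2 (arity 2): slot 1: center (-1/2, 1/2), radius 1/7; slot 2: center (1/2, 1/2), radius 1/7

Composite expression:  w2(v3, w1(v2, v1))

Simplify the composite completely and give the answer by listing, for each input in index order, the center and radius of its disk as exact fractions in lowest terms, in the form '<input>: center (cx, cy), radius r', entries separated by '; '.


Nesting under w2 composes maps z -> c + r*z down each v-path.
v3 passes through 1 substitution, ending at center (-1/2, 1/2), radius 1/7
v2 passes through 2 substitutions, ending at center (1/2, 3/7), radius 1/84
v1 passes through 2 substitutions, ending at center (1/2, 4/7), radius 1/84

v1: center (1/2, 4/7), radius 1/84; v2: center (1/2, 3/7), radius 1/84; v3: center (-1/2, 1/2), radius 1/7


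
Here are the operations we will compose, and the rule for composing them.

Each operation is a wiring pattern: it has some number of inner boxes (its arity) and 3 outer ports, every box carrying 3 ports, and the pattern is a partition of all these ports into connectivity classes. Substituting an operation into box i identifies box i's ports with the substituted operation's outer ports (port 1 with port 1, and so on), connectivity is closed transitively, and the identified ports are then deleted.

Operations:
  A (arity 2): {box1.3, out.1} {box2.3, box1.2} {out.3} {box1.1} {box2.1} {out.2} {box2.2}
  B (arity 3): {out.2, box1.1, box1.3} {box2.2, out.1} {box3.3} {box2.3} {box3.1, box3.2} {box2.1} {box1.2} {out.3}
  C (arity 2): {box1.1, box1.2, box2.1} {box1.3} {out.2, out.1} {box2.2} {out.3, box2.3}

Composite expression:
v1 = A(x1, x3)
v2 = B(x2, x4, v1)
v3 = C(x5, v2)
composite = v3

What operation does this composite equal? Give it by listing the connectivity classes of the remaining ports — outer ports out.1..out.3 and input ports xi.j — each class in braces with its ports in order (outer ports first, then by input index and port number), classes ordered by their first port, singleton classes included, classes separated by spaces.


{out.1, out.2} {out.3} {x1.1} {x1.2, x3.3} {x1.3} {x2.1, x2.3} {x2.2} {x3.1} {x3.2} {x4.1} {x4.2, x5.1, x5.2} {x4.3} {x5.3}

Substituting into C glues patterns; closure does the rest.
after A, the pattern on (x1, x3) reads {out.1, x1.3} {out.2} {out.3} {x1.1} {x1.2, x3.3} {x3.1} {x3.2} (out.j = its outer ports)
after B, the pattern on (x2, x4, x1, x3) reads {out.1, x4.2} {out.2, x2.1, x2.3} {out.3} {x1.1} {x1.2, x3.3} {x1.3} {x2.2} {x3.1} {x3.2} {x4.1} {x4.3} (out.j = its outer ports)
after C, the pattern on (x5, x2, x4, x1, x3) reads {out.1, out.2} {out.3} {x1.1} {x1.2, x3.3} {x1.3} {x2.1, x2.3} {x2.2} {x3.1} {x3.2} {x4.1} {x4.2, x5.1, x5.2} {x4.3} {x5.3} (out.j = its outer ports)


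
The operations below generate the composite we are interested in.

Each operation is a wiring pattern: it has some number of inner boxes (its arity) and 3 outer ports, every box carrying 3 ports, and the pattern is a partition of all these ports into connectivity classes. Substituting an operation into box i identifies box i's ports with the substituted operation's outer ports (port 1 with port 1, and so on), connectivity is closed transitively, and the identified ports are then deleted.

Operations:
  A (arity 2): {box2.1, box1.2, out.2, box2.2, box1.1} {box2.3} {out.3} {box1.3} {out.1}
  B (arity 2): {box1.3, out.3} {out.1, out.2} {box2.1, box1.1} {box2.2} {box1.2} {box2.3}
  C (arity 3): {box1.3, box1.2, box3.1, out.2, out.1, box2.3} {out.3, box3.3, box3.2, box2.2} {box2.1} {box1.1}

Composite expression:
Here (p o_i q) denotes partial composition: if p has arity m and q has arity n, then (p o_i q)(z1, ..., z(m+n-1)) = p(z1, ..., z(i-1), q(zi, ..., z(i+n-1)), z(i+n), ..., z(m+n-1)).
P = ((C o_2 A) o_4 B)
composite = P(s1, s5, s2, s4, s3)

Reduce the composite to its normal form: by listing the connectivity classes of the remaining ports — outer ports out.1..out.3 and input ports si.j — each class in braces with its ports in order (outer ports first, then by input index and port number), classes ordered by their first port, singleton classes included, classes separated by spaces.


{out.1, out.2, out.3, s1.2, s1.3, s2.1, s2.2, s4.3, s5.1, s5.2} {s1.1} {s2.3} {s3.1, s4.1} {s3.2} {s3.3} {s4.2} {s5.3}

After gluing at C, chains via deleted ports link the s-ports.
the subtree at A composes to {out.1} {out.2, s2.1, s2.2, s5.1, s5.2} {out.3} {s2.3} {s5.3} on (s5, s2); out.j = own outer ports
the subtree at B composes to {out.1, out.2} {out.3, s4.3} {s3.1, s4.1} {s3.2} {s3.3} {s4.2} on (s4, s3); out.j = own outer ports
the subtree at C composes to {out.1, out.2, out.3, s1.2, s1.3, s2.1, s2.2, s4.3, s5.1, s5.2} {s1.1} {s2.3} {s3.1, s4.1} {s3.2} {s3.3} {s4.2} {s5.3} on (s1, s5, s2, s4, s3); out.j = own outer ports


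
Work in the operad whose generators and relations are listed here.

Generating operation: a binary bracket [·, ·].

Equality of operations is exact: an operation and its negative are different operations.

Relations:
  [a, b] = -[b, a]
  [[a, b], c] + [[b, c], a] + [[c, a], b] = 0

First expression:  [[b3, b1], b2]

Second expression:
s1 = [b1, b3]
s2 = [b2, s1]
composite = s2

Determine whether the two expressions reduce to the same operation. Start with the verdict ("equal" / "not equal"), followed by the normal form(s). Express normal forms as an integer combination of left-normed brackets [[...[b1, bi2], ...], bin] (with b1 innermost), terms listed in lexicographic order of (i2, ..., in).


equal; the common form is -[[b1, b3], b2]

In normal form, the first expression is -[[b1, b3], b2]
In normal form, the second expression is -[[b1, b3], b2]
Identical normal forms: equal.


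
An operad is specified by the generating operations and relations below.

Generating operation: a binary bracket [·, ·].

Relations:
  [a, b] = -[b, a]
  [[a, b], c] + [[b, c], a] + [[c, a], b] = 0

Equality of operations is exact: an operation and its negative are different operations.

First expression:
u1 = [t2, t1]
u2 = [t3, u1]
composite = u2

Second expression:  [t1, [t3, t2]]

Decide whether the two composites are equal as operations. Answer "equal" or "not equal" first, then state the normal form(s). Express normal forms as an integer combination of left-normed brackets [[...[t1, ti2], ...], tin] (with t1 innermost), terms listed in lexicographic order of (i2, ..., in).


not equal: they reduce to [[t1, t2], t3] and -[[t1, t2], t3] + [[t1, t3], t2]

In normal form, the first expression is [[t1, t2], t3]
In normal form, the second expression is -[[t1, t2], t3] + [[t1, t3], t2]
No match — not equal.


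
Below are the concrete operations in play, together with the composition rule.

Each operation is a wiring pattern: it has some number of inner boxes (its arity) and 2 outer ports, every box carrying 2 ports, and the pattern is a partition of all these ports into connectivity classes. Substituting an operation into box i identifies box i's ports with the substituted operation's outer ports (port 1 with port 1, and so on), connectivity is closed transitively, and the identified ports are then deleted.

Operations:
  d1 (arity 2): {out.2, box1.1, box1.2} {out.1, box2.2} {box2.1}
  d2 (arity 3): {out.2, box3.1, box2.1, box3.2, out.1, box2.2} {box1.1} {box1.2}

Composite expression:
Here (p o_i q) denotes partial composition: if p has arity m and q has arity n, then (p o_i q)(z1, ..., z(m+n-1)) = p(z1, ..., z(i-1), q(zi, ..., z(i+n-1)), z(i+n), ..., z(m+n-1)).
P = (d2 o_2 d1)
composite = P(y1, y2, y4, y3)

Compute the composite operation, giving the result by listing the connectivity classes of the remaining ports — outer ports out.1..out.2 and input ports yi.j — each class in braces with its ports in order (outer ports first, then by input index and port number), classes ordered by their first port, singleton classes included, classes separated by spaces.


Two ports join when wires chain via d2-identified ports.
through d1, on inputs (y2, y4): {out.1, y4.2} {out.2, y2.1, y2.2} {y4.1} (out.j = stage outer ports)
through d2, on inputs (y1, y2, y4, y3): {out.1, out.2, y2.1, y2.2, y3.1, y3.2, y4.2} {y1.1} {y1.2} {y4.1} (out.j = stage outer ports)

{out.1, out.2, y2.1, y2.2, y3.1, y3.2, y4.2} {y1.1} {y1.2} {y4.1}


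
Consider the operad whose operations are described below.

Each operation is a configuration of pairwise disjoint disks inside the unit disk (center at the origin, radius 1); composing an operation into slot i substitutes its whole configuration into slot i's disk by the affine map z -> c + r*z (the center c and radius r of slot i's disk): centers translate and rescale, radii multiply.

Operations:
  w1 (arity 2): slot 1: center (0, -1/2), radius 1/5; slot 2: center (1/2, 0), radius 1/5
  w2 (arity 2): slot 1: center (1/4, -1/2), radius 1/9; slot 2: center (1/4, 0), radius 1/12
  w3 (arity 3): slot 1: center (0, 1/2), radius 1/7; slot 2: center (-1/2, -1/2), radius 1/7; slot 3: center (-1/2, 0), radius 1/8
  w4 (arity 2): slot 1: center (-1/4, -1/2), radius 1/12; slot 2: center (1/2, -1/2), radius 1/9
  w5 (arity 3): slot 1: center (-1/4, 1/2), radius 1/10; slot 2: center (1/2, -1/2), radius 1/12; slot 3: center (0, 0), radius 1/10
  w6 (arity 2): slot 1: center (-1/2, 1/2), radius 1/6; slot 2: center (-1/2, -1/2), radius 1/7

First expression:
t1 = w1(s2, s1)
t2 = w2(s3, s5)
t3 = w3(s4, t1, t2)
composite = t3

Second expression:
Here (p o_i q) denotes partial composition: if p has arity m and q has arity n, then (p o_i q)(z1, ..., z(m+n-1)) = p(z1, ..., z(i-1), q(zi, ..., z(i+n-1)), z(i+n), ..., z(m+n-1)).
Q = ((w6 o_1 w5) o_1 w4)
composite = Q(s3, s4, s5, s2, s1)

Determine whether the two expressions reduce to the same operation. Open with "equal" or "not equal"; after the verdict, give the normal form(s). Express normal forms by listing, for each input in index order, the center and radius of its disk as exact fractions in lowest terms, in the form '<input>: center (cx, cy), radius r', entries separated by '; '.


The first expression, normalized: s1: center (-3/7, -1/2), radius 1/35; s2: center (-1/2, -4/7), radius 1/35; s3: center (-15/32, -1/16), radius 1/72; s4: center (0, 1/2), radius 1/7; s5: center (-15/32, 0), radius 1/96
The second expression, normalized: s1: center (-1/2, -1/2), radius 1/7; s2: center (-1/2, 1/2), radius 1/60; s3: center (-131/240, 23/40), radius 1/720; s4: center (-8/15, 23/40), radius 1/540; s5: center (-5/12, 5/12), radius 1/72
The forms do not match — not equal.

not equal; first: s1: center (-3/7, -1/2), radius 1/35; s2: center (-1/2, -4/7), radius 1/35; s3: center (-15/32, -1/16), radius 1/72; s4: center (0, 1/2), radius 1/7; s5: center (-15/32, 0), radius 1/96; second: s1: center (-1/2, -1/2), radius 1/7; s2: center (-1/2, 1/2), radius 1/60; s3: center (-131/240, 23/40), radius 1/720; s4: center (-8/15, 23/40), radius 1/540; s5: center (-5/12, 5/12), radius 1/72
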